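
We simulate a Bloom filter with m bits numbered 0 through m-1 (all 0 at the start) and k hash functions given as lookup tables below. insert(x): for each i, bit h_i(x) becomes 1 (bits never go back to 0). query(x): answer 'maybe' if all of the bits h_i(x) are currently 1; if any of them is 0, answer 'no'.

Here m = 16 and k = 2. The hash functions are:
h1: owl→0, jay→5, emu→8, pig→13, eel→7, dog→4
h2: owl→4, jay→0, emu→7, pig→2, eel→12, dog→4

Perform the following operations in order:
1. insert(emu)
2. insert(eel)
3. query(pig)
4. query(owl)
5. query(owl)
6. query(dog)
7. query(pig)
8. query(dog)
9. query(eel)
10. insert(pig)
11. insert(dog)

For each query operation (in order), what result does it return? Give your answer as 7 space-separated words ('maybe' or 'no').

Answer: no no no no no no maybe

Derivation:
Start: bits=0000000000000000
Op 1: insert emu -> sets bits 7 8 -> bits=0000000110000000
Op 2: insert eel -> sets bits 7 12 -> bits=0000000110001000
Op 3: query pig -> checks bit2=0, bit13=0 (has a 0) -> no
Op 4: query owl -> checks bit0=0, bit4=0 (has a 0) -> no
Op 5: query owl -> checks bit0=0, bit4=0 (has a 0) -> no
Op 6: query dog -> checks bit4=0 (has a 0) -> no
Op 7: query pig -> checks bit2=0, bit13=0 (has a 0) -> no
Op 8: query dog -> checks bit4=0 (has a 0) -> no
Op 9: query eel -> checks bit7=1, bit12=1 (all 1) -> maybe
Op 10: insert pig -> sets bits 2 13 -> bits=0010000110001100
Op 11: insert dog -> sets bits 4 -> bits=0010100110001100
Query results in order: no no no no no no maybe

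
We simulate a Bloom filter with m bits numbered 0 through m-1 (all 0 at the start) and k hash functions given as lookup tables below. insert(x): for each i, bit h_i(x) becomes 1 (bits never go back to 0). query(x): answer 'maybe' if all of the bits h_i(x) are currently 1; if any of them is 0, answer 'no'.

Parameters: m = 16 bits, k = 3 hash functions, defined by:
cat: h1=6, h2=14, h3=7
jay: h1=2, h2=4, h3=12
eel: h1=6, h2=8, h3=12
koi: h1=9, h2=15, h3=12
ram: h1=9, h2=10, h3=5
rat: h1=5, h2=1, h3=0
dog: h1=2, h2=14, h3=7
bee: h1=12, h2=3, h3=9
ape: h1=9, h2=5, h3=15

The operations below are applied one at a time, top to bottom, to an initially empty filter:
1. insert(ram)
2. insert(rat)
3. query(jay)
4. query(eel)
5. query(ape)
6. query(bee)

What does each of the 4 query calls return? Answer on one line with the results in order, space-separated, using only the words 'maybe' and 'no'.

Start: bits=0000000000000000
Op 1: insert ram -> sets bits 5 9 10 -> bits=0000010001100000
Op 2: insert rat -> sets bits 0 1 5 -> bits=1100010001100000
Op 3: query jay -> checks bit2=0, bit4=0, bit12=0 (has a 0) -> no
Op 4: query eel -> checks bit6=0, bit8=0, bit12=0 (has a 0) -> no
Op 5: query ape -> checks bit5=1, bit9=1, bit15=0 (has a 0) -> no
Op 6: query bee -> checks bit3=0, bit9=1, bit12=0 (has a 0) -> no
Query results in order: no no no no

Answer: no no no no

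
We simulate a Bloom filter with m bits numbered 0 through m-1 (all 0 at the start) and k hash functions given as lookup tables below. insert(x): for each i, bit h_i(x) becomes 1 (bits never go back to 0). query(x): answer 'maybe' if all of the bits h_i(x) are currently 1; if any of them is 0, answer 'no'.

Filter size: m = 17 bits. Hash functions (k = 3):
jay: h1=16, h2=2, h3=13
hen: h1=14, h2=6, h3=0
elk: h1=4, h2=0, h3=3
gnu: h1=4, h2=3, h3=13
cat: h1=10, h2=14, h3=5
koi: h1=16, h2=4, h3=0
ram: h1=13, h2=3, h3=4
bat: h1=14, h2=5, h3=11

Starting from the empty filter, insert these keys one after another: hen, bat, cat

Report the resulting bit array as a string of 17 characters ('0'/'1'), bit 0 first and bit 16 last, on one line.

Start: bits=00000000000000000
After insert 'hen': sets bits 0 6 14 -> bits=10000010000000100
After insert 'bat': sets bits 5 11 14 -> bits=10000110000100100
After insert 'cat': sets bits 5 10 14 -> bits=10000110001100100

Answer: 10000110001100100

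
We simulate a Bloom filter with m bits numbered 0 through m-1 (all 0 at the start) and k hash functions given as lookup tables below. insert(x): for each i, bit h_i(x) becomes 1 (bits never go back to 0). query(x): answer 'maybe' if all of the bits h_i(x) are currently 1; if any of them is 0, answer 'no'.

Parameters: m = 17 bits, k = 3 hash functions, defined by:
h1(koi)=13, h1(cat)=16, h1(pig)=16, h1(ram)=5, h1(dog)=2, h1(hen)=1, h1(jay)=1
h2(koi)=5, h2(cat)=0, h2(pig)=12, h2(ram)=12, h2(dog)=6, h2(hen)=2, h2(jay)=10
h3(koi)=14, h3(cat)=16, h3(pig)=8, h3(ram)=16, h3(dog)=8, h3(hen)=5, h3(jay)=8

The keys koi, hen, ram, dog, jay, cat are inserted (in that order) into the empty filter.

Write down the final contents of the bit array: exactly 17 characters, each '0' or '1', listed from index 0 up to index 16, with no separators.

Start: bits=00000000000000000
After insert 'koi': sets bits 5 13 14 -> bits=00000100000001100
After insert 'hen': sets bits 1 2 5 -> bits=01100100000001100
After insert 'ram': sets bits 5 12 16 -> bits=01100100000011101
After insert 'dog': sets bits 2 6 8 -> bits=01100110100011101
After insert 'jay': sets bits 1 8 10 -> bits=01100110101011101
After insert 'cat': sets bits 0 16 -> bits=11100110101011101

Answer: 11100110101011101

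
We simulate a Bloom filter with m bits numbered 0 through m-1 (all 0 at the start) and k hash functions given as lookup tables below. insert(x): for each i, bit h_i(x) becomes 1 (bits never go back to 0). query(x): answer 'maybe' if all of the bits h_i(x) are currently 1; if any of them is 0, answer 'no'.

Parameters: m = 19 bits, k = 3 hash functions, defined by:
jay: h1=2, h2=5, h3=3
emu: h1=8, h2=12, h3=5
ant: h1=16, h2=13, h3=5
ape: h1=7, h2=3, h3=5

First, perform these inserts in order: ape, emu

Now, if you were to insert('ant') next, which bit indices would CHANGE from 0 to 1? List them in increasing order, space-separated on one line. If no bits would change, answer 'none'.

Start: bits=0000000000000000000
After insert 'ape': sets bits 3 5 7 -> bits=0001010100000000000
After insert 'emu': sets bits 5 8 12 -> bits=0001010110001000000
insert 'ant' would touch bits 5 13 16; currently bit5=1, bit13=0, bit16=0
Bits that are 0 among those (would change 0->1): 13 16

Answer: 13 16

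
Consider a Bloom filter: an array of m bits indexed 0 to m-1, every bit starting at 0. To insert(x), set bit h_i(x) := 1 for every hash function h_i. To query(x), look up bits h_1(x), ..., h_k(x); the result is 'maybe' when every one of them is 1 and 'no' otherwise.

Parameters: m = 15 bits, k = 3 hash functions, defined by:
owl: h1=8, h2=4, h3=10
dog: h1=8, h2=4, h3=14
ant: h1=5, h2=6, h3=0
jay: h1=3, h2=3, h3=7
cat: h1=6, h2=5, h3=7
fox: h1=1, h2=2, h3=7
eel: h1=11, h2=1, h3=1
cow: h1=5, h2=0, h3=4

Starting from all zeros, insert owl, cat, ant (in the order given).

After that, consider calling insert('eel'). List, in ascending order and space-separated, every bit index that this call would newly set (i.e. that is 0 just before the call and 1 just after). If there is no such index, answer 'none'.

Start: bits=000000000000000
After insert 'owl': sets bits 4 8 10 -> bits=000010001010000
After insert 'cat': sets bits 5 6 7 -> bits=000011111010000
After insert 'ant': sets bits 0 5 6 -> bits=100011111010000
insert 'eel' would touch bits 1 11; currently bit1=0, bit11=0
Bits that are 0 among those (would change 0->1): 1 11

Answer: 1 11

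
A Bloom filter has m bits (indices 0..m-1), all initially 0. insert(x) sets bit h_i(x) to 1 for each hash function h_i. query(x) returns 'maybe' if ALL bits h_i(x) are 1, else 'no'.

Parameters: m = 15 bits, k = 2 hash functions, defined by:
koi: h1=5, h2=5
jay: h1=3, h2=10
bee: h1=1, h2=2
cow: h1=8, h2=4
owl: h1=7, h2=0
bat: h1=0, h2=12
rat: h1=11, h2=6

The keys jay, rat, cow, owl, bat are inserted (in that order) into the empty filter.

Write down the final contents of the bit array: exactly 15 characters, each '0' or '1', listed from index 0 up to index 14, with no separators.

Answer: 100110111011100

Derivation:
Start: bits=000000000000000
After insert 'jay': sets bits 3 10 -> bits=000100000010000
After insert 'rat': sets bits 6 11 -> bits=000100100011000
After insert 'cow': sets bits 4 8 -> bits=000110101011000
After insert 'owl': sets bits 0 7 -> bits=100110111011000
After insert 'bat': sets bits 0 12 -> bits=100110111011100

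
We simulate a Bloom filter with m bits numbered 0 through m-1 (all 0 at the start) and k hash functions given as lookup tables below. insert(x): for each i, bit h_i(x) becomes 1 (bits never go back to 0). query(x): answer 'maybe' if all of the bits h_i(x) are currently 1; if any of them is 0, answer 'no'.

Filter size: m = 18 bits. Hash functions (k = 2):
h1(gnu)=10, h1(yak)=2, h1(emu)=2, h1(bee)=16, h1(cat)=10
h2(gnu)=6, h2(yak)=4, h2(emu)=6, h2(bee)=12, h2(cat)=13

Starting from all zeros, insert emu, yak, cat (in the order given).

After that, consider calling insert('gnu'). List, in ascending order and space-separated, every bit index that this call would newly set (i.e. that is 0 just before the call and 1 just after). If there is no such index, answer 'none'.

Answer: none

Derivation:
Start: bits=000000000000000000
After insert 'emu': sets bits 2 6 -> bits=001000100000000000
After insert 'yak': sets bits 2 4 -> bits=001010100000000000
After insert 'cat': sets bits 10 13 -> bits=001010100010010000
insert 'gnu' would touch bits 6 10; currently bit6=1, bit10=1
Bits that are 0 among those (would change 0->1): none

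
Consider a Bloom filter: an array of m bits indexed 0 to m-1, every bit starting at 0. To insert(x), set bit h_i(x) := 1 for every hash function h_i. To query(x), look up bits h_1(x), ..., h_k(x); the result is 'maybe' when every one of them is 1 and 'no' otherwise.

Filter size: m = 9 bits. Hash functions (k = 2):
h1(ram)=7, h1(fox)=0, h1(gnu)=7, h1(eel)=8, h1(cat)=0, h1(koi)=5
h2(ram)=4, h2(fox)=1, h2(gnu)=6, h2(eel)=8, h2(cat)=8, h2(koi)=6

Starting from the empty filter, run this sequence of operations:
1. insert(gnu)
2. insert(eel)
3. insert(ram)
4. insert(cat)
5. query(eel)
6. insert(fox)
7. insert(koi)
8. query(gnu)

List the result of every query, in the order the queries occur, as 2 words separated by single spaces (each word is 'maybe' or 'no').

Start: bits=000000000
Op 1: insert gnu -> sets bits 6 7 -> bits=000000110
Op 2: insert eel -> sets bits 8 -> bits=000000111
Op 3: insert ram -> sets bits 4 7 -> bits=000010111
Op 4: insert cat -> sets bits 0 8 -> bits=100010111
Op 5: query eel -> checks bit8=1 (all 1) -> maybe
Op 6: insert fox -> sets bits 0 1 -> bits=110010111
Op 7: insert koi -> sets bits 5 6 -> bits=110011111
Op 8: query gnu -> checks bit6=1, bit7=1 (all 1) -> maybe
Query results in order: maybe maybe

Answer: maybe maybe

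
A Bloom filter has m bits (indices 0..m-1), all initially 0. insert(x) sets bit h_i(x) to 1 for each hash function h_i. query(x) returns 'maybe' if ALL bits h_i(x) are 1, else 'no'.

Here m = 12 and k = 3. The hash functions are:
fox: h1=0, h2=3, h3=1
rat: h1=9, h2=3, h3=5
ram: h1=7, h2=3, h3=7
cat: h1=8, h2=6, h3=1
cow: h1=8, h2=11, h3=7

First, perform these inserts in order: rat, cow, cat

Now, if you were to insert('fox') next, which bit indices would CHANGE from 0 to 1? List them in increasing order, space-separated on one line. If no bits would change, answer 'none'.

Answer: 0

Derivation:
Start: bits=000000000000
After insert 'rat': sets bits 3 5 9 -> bits=000101000100
After insert 'cow': sets bits 7 8 11 -> bits=000101011101
After insert 'cat': sets bits 1 6 8 -> bits=010101111101
insert 'fox' would touch bits 0 1 3; currently bit0=0, bit1=1, bit3=1
Bits that are 0 among those (would change 0->1): 0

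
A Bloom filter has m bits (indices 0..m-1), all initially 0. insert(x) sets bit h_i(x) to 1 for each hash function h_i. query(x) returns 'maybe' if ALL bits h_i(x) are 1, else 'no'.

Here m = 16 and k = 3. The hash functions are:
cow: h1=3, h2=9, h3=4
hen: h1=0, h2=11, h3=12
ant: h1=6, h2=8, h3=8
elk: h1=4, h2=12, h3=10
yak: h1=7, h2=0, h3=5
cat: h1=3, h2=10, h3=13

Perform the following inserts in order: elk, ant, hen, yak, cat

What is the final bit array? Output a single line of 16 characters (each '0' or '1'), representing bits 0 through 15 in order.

Start: bits=0000000000000000
After insert 'elk': sets bits 4 10 12 -> bits=0000100000101000
After insert 'ant': sets bits 6 8 -> bits=0000101010101000
After insert 'hen': sets bits 0 11 12 -> bits=1000101010111000
After insert 'yak': sets bits 0 5 7 -> bits=1000111110111000
After insert 'cat': sets bits 3 10 13 -> bits=1001111110111100

Answer: 1001111110111100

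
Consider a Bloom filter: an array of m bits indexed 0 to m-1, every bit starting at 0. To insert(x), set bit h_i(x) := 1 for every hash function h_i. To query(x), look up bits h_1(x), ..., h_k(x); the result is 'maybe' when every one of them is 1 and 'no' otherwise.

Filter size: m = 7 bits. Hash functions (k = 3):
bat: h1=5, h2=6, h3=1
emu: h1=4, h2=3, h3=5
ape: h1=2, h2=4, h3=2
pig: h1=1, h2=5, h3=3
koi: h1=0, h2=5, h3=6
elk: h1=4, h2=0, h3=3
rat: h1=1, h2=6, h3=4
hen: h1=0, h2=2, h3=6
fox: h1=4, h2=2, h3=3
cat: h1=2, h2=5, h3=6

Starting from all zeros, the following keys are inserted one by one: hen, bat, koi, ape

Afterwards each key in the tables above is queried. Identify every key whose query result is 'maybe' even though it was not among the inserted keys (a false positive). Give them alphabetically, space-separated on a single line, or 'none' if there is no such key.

Start: bits=0000000
After insert 'hen': sets bits 0 2 6 -> bits=1010001
After insert 'bat': sets bits 1 5 6 -> bits=1110011
After insert 'koi': sets bits 0 5 6 -> bits=1110011
After insert 'ape': sets bits 2 4 -> bits=1110111
Not inserted: cat elk emu fox pig rat — query each against bits=1110111:
query cat: checks bit2=1, bit5=1, bit6=1 (all 1) -> maybe => FALSE POSITIVE
query elk: checks bit0=1, bit3=0, bit4=1 (has a 0) -> no => not a false positive
query emu: checks bit3=0, bit4=1, bit5=1 (has a 0) -> no => not a false positive
query fox: checks bit2=1, bit3=0, bit4=1 (has a 0) -> no => not a false positive
query pig: checks bit1=1, bit3=0, bit5=1 (has a 0) -> no => not a false positive
query rat: checks bit1=1, bit4=1, bit6=1 (all 1) -> maybe => FALSE POSITIVE
False positives (alphabetical): cat rat

Answer: cat rat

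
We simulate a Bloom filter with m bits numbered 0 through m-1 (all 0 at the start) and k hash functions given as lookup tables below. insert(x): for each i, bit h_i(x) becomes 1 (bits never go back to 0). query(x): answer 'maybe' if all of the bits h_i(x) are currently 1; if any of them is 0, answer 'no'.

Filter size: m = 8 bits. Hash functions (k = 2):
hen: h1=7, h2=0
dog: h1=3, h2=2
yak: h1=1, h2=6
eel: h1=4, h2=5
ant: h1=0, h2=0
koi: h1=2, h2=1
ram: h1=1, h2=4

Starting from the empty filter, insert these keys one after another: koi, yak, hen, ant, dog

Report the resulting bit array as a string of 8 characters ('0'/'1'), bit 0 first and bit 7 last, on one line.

Start: bits=00000000
After insert 'koi': sets bits 1 2 -> bits=01100000
After insert 'yak': sets bits 1 6 -> bits=01100010
After insert 'hen': sets bits 0 7 -> bits=11100011
After insert 'ant': sets bits 0 -> bits=11100011
After insert 'dog': sets bits 2 3 -> bits=11110011

Answer: 11110011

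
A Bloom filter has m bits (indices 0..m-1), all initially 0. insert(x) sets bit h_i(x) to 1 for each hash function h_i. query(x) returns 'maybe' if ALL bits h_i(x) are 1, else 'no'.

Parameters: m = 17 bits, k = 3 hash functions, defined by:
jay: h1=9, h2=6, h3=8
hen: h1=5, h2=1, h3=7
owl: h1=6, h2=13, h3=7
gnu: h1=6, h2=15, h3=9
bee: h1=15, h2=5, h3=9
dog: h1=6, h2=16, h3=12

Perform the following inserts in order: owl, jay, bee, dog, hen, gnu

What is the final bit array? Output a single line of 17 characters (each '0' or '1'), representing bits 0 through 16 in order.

Answer: 01000111110011011

Derivation:
Start: bits=00000000000000000
After insert 'owl': sets bits 6 7 13 -> bits=00000011000001000
After insert 'jay': sets bits 6 8 9 -> bits=00000011110001000
After insert 'bee': sets bits 5 9 15 -> bits=00000111110001010
After insert 'dog': sets bits 6 12 16 -> bits=00000111110011011
After insert 'hen': sets bits 1 5 7 -> bits=01000111110011011
After insert 'gnu': sets bits 6 9 15 -> bits=01000111110011011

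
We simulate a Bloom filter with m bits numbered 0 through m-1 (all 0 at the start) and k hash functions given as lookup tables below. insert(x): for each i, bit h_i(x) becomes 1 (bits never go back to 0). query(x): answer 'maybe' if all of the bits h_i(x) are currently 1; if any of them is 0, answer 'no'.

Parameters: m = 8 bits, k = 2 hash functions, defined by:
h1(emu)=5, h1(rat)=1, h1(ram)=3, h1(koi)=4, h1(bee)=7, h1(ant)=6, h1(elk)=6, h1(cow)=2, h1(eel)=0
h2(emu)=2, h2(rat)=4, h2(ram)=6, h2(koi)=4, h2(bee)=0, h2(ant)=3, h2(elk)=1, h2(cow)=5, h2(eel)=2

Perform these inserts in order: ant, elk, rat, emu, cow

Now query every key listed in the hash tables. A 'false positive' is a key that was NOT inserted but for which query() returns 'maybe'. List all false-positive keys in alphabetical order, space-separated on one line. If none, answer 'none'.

Answer: koi ram

Derivation:
Start: bits=00000000
After insert 'ant': sets bits 3 6 -> bits=00010010
After insert 'elk': sets bits 1 6 -> bits=01010010
After insert 'rat': sets bits 1 4 -> bits=01011010
After insert 'emu': sets bits 2 5 -> bits=01111110
After insert 'cow': sets bits 2 5 -> bits=01111110
Not inserted: bee eel koi ram — query each against bits=01111110:
query bee: checks bit0=0, bit7=0 (has a 0) -> no => not a false positive
query eel: checks bit0=0, bit2=1 (has a 0) -> no => not a false positive
query koi: checks bit4=1 (all 1) -> maybe => FALSE POSITIVE
query ram: checks bit3=1, bit6=1 (all 1) -> maybe => FALSE POSITIVE
False positives (alphabetical): koi ram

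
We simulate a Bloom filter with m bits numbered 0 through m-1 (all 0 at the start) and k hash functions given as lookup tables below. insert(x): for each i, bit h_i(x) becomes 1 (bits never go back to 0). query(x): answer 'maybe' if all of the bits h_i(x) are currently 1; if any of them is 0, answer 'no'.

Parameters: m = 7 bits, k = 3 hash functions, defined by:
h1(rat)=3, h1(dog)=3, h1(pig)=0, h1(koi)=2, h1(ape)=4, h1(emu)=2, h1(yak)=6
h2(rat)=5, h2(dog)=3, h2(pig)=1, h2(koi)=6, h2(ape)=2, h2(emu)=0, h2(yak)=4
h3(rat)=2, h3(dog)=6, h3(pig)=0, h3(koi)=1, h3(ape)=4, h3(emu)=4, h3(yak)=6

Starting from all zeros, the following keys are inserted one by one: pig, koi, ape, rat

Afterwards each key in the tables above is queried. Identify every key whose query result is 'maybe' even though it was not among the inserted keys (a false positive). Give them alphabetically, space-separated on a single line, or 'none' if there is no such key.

Answer: dog emu yak

Derivation:
Start: bits=0000000
After insert 'pig': sets bits 0 1 -> bits=1100000
After insert 'koi': sets bits 1 2 6 -> bits=1110001
After insert 'ape': sets bits 2 4 -> bits=1110101
After insert 'rat': sets bits 2 3 5 -> bits=1111111
Not inserted: dog emu yak — query each against bits=1111111:
query dog: checks bit3=1, bit6=1 (all 1) -> maybe => FALSE POSITIVE
query emu: checks bit0=1, bit2=1, bit4=1 (all 1) -> maybe => FALSE POSITIVE
query yak: checks bit4=1, bit6=1 (all 1) -> maybe => FALSE POSITIVE
False positives (alphabetical): dog emu yak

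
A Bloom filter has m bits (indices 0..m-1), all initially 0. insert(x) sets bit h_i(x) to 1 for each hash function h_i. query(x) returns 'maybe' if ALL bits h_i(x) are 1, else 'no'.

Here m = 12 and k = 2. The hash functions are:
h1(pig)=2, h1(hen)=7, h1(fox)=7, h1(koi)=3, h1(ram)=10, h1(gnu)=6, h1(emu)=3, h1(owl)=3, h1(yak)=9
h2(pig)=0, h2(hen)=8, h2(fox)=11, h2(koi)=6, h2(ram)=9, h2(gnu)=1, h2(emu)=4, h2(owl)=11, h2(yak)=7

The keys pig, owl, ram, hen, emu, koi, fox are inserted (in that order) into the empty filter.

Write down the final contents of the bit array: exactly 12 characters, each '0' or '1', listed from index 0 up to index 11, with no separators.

Answer: 101110111111

Derivation:
Start: bits=000000000000
After insert 'pig': sets bits 0 2 -> bits=101000000000
After insert 'owl': sets bits 3 11 -> bits=101100000001
After insert 'ram': sets bits 9 10 -> bits=101100000111
After insert 'hen': sets bits 7 8 -> bits=101100011111
After insert 'emu': sets bits 3 4 -> bits=101110011111
After insert 'koi': sets bits 3 6 -> bits=101110111111
After insert 'fox': sets bits 7 11 -> bits=101110111111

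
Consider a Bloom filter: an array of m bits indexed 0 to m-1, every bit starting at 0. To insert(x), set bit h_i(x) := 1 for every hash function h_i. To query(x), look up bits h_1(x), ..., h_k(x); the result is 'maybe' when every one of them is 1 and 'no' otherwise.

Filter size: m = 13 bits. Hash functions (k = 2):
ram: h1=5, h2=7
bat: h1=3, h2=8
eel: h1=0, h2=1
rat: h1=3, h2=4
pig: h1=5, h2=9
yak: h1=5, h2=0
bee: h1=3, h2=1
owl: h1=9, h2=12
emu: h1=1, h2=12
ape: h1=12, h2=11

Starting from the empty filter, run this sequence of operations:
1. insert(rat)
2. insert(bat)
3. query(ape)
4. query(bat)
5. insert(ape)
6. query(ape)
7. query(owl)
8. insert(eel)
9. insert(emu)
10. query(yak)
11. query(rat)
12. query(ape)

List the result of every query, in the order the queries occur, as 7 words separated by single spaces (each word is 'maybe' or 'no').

Start: bits=0000000000000
Op 1: insert rat -> sets bits 3 4 -> bits=0001100000000
Op 2: insert bat -> sets bits 3 8 -> bits=0001100010000
Op 3: query ape -> checks bit11=0, bit12=0 (has a 0) -> no
Op 4: query bat -> checks bit3=1, bit8=1 (all 1) -> maybe
Op 5: insert ape -> sets bits 11 12 -> bits=0001100010011
Op 6: query ape -> checks bit11=1, bit12=1 (all 1) -> maybe
Op 7: query owl -> checks bit9=0, bit12=1 (has a 0) -> no
Op 8: insert eel -> sets bits 0 1 -> bits=1101100010011
Op 9: insert emu -> sets bits 1 12 -> bits=1101100010011
Op 10: query yak -> checks bit0=1, bit5=0 (has a 0) -> no
Op 11: query rat -> checks bit3=1, bit4=1 (all 1) -> maybe
Op 12: query ape -> checks bit11=1, bit12=1 (all 1) -> maybe
Query results in order: no maybe maybe no no maybe maybe

Answer: no maybe maybe no no maybe maybe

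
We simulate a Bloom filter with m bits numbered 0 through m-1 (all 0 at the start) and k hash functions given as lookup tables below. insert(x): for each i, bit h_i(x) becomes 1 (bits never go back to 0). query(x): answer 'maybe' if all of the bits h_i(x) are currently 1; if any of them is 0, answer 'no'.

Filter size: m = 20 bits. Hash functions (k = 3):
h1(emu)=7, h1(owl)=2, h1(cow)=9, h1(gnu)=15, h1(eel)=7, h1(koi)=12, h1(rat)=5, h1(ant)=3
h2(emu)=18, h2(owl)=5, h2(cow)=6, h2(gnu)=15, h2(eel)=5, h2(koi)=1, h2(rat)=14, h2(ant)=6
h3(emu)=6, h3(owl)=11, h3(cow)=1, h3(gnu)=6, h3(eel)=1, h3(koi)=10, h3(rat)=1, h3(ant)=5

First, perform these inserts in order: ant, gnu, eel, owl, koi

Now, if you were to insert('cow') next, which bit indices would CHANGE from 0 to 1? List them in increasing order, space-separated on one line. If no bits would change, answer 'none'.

Answer: 9

Derivation:
Start: bits=00000000000000000000
After insert 'ant': sets bits 3 5 6 -> bits=00010110000000000000
After insert 'gnu': sets bits 6 15 -> bits=00010110000000010000
After insert 'eel': sets bits 1 5 7 -> bits=01010111000000010000
After insert 'owl': sets bits 2 5 11 -> bits=01110111000100010000
After insert 'koi': sets bits 1 10 12 -> bits=01110111001110010000
insert 'cow' would touch bits 1 6 9; currently bit1=1, bit6=1, bit9=0
Bits that are 0 among those (would change 0->1): 9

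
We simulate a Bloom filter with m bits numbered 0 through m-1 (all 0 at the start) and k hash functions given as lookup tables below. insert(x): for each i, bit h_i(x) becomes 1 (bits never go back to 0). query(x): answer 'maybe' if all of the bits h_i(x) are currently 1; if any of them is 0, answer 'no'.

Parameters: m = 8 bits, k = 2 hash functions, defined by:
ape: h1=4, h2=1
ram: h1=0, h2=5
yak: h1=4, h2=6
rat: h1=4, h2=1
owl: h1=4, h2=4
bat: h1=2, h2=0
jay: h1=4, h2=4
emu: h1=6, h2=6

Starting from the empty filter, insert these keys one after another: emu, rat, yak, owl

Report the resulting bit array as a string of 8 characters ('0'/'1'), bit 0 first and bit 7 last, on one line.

Answer: 01001010

Derivation:
Start: bits=00000000
After insert 'emu': sets bits 6 -> bits=00000010
After insert 'rat': sets bits 1 4 -> bits=01001010
After insert 'yak': sets bits 4 6 -> bits=01001010
After insert 'owl': sets bits 4 -> bits=01001010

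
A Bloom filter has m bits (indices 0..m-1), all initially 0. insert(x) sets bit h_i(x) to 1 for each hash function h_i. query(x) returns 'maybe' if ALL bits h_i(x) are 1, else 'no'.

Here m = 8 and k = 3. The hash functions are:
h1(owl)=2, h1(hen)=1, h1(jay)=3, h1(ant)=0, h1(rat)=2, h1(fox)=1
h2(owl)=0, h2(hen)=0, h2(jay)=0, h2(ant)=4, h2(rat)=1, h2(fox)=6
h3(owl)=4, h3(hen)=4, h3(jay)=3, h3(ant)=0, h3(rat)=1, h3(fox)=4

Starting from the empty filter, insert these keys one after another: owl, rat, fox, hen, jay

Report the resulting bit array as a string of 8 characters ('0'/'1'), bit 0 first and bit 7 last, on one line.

Start: bits=00000000
After insert 'owl': sets bits 0 2 4 -> bits=10101000
After insert 'rat': sets bits 1 2 -> bits=11101000
After insert 'fox': sets bits 1 4 6 -> bits=11101010
After insert 'hen': sets bits 0 1 4 -> bits=11101010
After insert 'jay': sets bits 0 3 -> bits=11111010

Answer: 11111010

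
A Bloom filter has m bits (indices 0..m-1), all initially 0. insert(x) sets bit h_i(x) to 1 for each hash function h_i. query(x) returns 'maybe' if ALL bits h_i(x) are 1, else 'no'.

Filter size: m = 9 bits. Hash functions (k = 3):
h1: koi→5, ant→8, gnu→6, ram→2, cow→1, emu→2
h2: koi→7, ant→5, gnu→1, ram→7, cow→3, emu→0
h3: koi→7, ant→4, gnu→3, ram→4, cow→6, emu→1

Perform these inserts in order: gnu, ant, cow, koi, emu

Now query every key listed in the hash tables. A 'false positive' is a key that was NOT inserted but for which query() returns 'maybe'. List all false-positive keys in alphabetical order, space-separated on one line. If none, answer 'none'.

Answer: ram

Derivation:
Start: bits=000000000
After insert 'gnu': sets bits 1 3 6 -> bits=010100100
After insert 'ant': sets bits 4 5 8 -> bits=010111101
After insert 'cow': sets bits 1 3 6 -> bits=010111101
After insert 'koi': sets bits 5 7 -> bits=010111111
After insert 'emu': sets bits 0 1 2 -> bits=111111111
Not inserted: ram — query each against bits=111111111:
query ram: checks bit2=1, bit4=1, bit7=1 (all 1) -> maybe => FALSE POSITIVE
False positives (alphabetical): ram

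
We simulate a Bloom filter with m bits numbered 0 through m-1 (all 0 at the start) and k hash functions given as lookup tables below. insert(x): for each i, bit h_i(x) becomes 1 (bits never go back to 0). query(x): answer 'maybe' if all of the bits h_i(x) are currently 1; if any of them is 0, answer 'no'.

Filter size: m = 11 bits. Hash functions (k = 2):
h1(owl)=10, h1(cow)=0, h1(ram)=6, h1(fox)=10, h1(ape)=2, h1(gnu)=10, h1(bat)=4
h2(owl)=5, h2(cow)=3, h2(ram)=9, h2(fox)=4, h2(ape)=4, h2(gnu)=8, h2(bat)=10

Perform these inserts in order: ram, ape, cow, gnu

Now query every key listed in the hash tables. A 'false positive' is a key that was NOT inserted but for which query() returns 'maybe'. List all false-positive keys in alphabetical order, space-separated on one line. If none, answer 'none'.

Answer: bat fox

Derivation:
Start: bits=00000000000
After insert 'ram': sets bits 6 9 -> bits=00000010010
After insert 'ape': sets bits 2 4 -> bits=00101010010
After insert 'cow': sets bits 0 3 -> bits=10111010010
After insert 'gnu': sets bits 8 10 -> bits=10111010111
Not inserted: bat fox owl — query each against bits=10111010111:
query bat: checks bit4=1, bit10=1 (all 1) -> maybe => FALSE POSITIVE
query fox: checks bit4=1, bit10=1 (all 1) -> maybe => FALSE POSITIVE
query owl: checks bit5=0, bit10=1 (has a 0) -> no => not a false positive
False positives (alphabetical): bat fox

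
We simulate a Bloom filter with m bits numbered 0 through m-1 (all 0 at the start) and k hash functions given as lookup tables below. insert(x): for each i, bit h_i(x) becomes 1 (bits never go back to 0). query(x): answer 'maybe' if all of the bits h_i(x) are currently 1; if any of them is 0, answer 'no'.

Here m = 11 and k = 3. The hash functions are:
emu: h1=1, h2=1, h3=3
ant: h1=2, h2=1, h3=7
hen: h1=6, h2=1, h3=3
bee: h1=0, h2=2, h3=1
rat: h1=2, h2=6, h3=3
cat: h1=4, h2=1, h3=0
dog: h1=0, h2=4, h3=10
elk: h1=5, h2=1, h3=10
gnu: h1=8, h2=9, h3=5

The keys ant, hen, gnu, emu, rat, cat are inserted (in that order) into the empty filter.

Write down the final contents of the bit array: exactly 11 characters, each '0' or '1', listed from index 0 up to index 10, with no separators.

Answer: 11111111110

Derivation:
Start: bits=00000000000
After insert 'ant': sets bits 1 2 7 -> bits=01100001000
After insert 'hen': sets bits 1 3 6 -> bits=01110011000
After insert 'gnu': sets bits 5 8 9 -> bits=01110111110
After insert 'emu': sets bits 1 3 -> bits=01110111110
After insert 'rat': sets bits 2 3 6 -> bits=01110111110
After insert 'cat': sets bits 0 1 4 -> bits=11111111110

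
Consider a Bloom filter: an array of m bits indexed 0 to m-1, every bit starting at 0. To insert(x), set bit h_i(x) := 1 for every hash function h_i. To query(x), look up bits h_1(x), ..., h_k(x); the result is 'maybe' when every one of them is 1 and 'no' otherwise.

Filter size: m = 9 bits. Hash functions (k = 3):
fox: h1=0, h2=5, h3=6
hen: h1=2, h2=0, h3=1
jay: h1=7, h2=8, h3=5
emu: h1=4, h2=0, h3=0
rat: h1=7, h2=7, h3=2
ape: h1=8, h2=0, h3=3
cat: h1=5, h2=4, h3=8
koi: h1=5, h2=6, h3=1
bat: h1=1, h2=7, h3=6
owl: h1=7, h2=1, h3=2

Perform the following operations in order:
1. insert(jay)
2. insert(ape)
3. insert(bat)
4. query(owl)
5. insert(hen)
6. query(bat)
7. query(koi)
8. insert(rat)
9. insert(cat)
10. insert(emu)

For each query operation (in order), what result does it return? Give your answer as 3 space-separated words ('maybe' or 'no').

Answer: no maybe maybe

Derivation:
Start: bits=000000000
Op 1: insert jay -> sets bits 5 7 8 -> bits=000001011
Op 2: insert ape -> sets bits 0 3 8 -> bits=100101011
Op 3: insert bat -> sets bits 1 6 7 -> bits=110101111
Op 4: query owl -> checks bit1=1, bit2=0, bit7=1 (has a 0) -> no
Op 5: insert hen -> sets bits 0 1 2 -> bits=111101111
Op 6: query bat -> checks bit1=1, bit6=1, bit7=1 (all 1) -> maybe
Op 7: query koi -> checks bit1=1, bit5=1, bit6=1 (all 1) -> maybe
Op 8: insert rat -> sets bits 2 7 -> bits=111101111
Op 9: insert cat -> sets bits 4 5 8 -> bits=111111111
Op 10: insert emu -> sets bits 0 4 -> bits=111111111
Query results in order: no maybe maybe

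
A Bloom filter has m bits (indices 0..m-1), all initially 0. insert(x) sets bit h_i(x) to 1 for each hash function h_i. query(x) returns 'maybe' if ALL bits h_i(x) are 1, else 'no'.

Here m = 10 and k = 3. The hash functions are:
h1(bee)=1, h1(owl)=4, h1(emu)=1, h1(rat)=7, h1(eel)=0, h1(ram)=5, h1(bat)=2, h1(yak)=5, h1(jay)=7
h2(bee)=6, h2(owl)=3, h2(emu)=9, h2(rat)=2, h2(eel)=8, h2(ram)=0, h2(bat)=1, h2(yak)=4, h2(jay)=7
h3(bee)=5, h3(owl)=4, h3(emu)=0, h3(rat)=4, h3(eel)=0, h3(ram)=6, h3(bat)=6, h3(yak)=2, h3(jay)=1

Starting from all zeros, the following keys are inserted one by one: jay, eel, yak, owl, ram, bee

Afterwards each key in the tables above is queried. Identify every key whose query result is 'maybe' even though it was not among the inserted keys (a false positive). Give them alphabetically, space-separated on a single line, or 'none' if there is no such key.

Start: bits=0000000000
After insert 'jay': sets bits 1 7 -> bits=0100000100
After insert 'eel': sets bits 0 8 -> bits=1100000110
After insert 'yak': sets bits 2 4 5 -> bits=1110110110
After insert 'owl': sets bits 3 4 -> bits=1111110110
After insert 'ram': sets bits 0 5 6 -> bits=1111111110
After insert 'bee': sets bits 1 5 6 -> bits=1111111110
Not inserted: bat emu rat — query each against bits=1111111110:
query bat: checks bit1=1, bit2=1, bit6=1 (all 1) -> maybe => FALSE POSITIVE
query emu: checks bit0=1, bit1=1, bit9=0 (has a 0) -> no => not a false positive
query rat: checks bit2=1, bit4=1, bit7=1 (all 1) -> maybe => FALSE POSITIVE
False positives (alphabetical): bat rat

Answer: bat rat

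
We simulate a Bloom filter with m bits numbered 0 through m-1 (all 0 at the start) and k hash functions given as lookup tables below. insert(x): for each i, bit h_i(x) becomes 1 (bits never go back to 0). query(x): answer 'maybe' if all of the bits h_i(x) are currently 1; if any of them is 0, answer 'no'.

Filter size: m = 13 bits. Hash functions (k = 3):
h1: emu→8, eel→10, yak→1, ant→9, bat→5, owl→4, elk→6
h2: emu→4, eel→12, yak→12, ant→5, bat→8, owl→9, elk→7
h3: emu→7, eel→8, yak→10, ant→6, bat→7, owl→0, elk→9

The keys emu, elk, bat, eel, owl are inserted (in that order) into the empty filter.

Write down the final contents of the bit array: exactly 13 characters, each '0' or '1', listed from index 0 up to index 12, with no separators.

Start: bits=0000000000000
After insert 'emu': sets bits 4 7 8 -> bits=0000100110000
After insert 'elk': sets bits 6 7 9 -> bits=0000101111000
After insert 'bat': sets bits 5 7 8 -> bits=0000111111000
After insert 'eel': sets bits 8 10 12 -> bits=0000111111101
After insert 'owl': sets bits 0 4 9 -> bits=1000111111101

Answer: 1000111111101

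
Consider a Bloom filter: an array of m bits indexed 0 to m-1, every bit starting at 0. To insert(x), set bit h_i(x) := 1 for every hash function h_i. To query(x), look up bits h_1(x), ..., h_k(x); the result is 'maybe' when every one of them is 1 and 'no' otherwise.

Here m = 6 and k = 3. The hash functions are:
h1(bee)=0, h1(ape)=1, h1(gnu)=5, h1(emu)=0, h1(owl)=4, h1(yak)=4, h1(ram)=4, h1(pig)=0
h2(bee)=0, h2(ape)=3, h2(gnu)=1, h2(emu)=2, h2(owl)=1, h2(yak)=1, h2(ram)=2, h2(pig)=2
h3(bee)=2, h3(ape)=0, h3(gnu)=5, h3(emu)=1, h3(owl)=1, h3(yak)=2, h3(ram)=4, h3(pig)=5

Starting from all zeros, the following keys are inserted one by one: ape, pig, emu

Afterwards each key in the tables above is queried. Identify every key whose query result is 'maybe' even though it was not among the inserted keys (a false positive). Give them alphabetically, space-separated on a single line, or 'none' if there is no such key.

Start: bits=000000
After insert 'ape': sets bits 0 1 3 -> bits=110100
After insert 'pig': sets bits 0 2 5 -> bits=111101
After insert 'emu': sets bits 0 1 2 -> bits=111101
Not inserted: bee gnu owl ram yak — query each against bits=111101:
query bee: checks bit0=1, bit2=1 (all 1) -> maybe => FALSE POSITIVE
query gnu: checks bit1=1, bit5=1 (all 1) -> maybe => FALSE POSITIVE
query owl: checks bit1=1, bit4=0 (has a 0) -> no => not a false positive
query ram: checks bit2=1, bit4=0 (has a 0) -> no => not a false positive
query yak: checks bit1=1, bit2=1, bit4=0 (has a 0) -> no => not a false positive
False positives (alphabetical): bee gnu

Answer: bee gnu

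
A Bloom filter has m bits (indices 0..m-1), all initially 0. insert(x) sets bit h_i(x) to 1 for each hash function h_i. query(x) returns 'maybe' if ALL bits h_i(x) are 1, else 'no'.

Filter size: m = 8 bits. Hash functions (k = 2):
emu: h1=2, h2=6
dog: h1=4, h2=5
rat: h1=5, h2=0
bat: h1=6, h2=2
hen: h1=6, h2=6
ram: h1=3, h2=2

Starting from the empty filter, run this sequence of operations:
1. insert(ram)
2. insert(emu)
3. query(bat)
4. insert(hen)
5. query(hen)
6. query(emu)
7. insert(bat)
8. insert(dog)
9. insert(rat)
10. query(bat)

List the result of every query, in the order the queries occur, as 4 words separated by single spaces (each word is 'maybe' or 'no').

Answer: maybe maybe maybe maybe

Derivation:
Start: bits=00000000
Op 1: insert ram -> sets bits 2 3 -> bits=00110000
Op 2: insert emu -> sets bits 2 6 -> bits=00110010
Op 3: query bat -> checks bit2=1, bit6=1 (all 1) -> maybe
Op 4: insert hen -> sets bits 6 -> bits=00110010
Op 5: query hen -> checks bit6=1 (all 1) -> maybe
Op 6: query emu -> checks bit2=1, bit6=1 (all 1) -> maybe
Op 7: insert bat -> sets bits 2 6 -> bits=00110010
Op 8: insert dog -> sets bits 4 5 -> bits=00111110
Op 9: insert rat -> sets bits 0 5 -> bits=10111110
Op 10: query bat -> checks bit2=1, bit6=1 (all 1) -> maybe
Query results in order: maybe maybe maybe maybe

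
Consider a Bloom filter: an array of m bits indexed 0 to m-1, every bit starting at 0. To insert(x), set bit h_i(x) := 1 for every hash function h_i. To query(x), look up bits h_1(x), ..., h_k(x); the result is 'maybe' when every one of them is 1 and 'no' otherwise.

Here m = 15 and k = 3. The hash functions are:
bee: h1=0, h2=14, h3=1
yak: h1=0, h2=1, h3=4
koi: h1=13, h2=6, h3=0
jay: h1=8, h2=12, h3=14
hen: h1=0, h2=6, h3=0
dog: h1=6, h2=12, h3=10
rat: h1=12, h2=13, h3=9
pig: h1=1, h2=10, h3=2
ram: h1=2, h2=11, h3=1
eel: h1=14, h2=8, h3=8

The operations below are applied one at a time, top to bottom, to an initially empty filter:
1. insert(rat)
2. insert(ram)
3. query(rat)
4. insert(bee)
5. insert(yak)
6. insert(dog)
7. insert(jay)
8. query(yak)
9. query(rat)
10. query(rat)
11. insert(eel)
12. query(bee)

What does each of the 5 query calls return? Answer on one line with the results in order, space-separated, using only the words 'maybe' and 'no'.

Start: bits=000000000000000
Op 1: insert rat -> sets bits 9 12 13 -> bits=000000000100110
Op 2: insert ram -> sets bits 1 2 11 -> bits=011000000101110
Op 3: query rat -> checks bit9=1, bit12=1, bit13=1 (all 1) -> maybe
Op 4: insert bee -> sets bits 0 1 14 -> bits=111000000101111
Op 5: insert yak -> sets bits 0 1 4 -> bits=111010000101111
Op 6: insert dog -> sets bits 6 10 12 -> bits=111010100111111
Op 7: insert jay -> sets bits 8 12 14 -> bits=111010101111111
Op 8: query yak -> checks bit0=1, bit1=1, bit4=1 (all 1) -> maybe
Op 9: query rat -> checks bit9=1, bit12=1, bit13=1 (all 1) -> maybe
Op 10: query rat -> checks bit9=1, bit12=1, bit13=1 (all 1) -> maybe
Op 11: insert eel -> sets bits 8 14 -> bits=111010101111111
Op 12: query bee -> checks bit0=1, bit1=1, bit14=1 (all 1) -> maybe
Query results in order: maybe maybe maybe maybe maybe

Answer: maybe maybe maybe maybe maybe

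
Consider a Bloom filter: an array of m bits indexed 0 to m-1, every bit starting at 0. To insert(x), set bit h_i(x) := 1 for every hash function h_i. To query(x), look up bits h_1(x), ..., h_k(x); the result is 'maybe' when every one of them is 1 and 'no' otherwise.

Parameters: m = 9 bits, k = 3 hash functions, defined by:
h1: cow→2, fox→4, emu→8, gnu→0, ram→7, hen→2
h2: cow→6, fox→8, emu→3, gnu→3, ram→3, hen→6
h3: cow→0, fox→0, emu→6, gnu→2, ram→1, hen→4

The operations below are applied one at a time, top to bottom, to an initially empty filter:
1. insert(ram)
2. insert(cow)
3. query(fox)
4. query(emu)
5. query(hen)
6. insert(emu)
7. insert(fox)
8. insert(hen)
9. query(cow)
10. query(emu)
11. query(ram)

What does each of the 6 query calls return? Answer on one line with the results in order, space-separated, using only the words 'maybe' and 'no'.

Answer: no no no maybe maybe maybe

Derivation:
Start: bits=000000000
Op 1: insert ram -> sets bits 1 3 7 -> bits=010100010
Op 2: insert cow -> sets bits 0 2 6 -> bits=111100110
Op 3: query fox -> checks bit0=1, bit4=0, bit8=0 (has a 0) -> no
Op 4: query emu -> checks bit3=1, bit6=1, bit8=0 (has a 0) -> no
Op 5: query hen -> checks bit2=1, bit4=0, bit6=1 (has a 0) -> no
Op 6: insert emu -> sets bits 3 6 8 -> bits=111100111
Op 7: insert fox -> sets bits 0 4 8 -> bits=111110111
Op 8: insert hen -> sets bits 2 4 6 -> bits=111110111
Op 9: query cow -> checks bit0=1, bit2=1, bit6=1 (all 1) -> maybe
Op 10: query emu -> checks bit3=1, bit6=1, bit8=1 (all 1) -> maybe
Op 11: query ram -> checks bit1=1, bit3=1, bit7=1 (all 1) -> maybe
Query results in order: no no no maybe maybe maybe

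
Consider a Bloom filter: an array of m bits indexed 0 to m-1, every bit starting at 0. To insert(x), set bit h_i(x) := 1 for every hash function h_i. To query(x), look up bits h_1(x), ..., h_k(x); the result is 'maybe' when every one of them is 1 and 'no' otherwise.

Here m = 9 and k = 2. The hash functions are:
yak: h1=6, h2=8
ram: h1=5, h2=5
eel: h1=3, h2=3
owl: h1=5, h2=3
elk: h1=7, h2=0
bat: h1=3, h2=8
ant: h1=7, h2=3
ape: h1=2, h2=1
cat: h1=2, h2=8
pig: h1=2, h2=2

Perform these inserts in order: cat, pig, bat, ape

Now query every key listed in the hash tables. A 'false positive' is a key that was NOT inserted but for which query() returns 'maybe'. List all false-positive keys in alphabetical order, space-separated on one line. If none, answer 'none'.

Answer: eel

Derivation:
Start: bits=000000000
After insert 'cat': sets bits 2 8 -> bits=001000001
After insert 'pig': sets bits 2 -> bits=001000001
After insert 'bat': sets bits 3 8 -> bits=001100001
After insert 'ape': sets bits 1 2 -> bits=011100001
Not inserted: ant eel elk owl ram yak — query each against bits=011100001:
query ant: checks bit3=1, bit7=0 (has a 0) -> no => not a false positive
query eel: checks bit3=1 (all 1) -> maybe => FALSE POSITIVE
query elk: checks bit0=0, bit7=0 (has a 0) -> no => not a false positive
query owl: checks bit3=1, bit5=0 (has a 0) -> no => not a false positive
query ram: checks bit5=0 (has a 0) -> no => not a false positive
query yak: checks bit6=0, bit8=1 (has a 0) -> no => not a false positive
False positives (alphabetical): eel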